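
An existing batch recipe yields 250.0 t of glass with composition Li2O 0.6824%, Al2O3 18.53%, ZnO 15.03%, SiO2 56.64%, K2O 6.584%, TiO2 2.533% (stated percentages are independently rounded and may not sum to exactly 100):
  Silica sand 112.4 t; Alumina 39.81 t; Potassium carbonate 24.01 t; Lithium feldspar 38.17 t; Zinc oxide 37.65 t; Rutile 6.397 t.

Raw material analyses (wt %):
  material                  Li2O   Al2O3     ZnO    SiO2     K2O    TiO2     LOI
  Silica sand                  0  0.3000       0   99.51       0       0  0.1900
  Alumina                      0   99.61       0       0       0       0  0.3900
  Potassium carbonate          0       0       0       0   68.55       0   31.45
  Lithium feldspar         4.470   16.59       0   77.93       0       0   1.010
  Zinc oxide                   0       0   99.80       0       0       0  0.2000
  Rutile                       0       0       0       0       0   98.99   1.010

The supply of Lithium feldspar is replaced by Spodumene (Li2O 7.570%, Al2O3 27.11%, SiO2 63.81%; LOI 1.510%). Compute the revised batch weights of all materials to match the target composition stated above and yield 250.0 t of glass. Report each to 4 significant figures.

Revised batch per 250.0 t glass:
  Silica sand: 127.8 t
  Alumina: 39.99 t
  Potassium carbonate: 24.01 t
  Spodumene: 22.54 t
  Zinc oxide: 37.65 t
  Rutile: 6.397 t
Total batch = 258.4 t; LOI loss = 8.430 t

Values along the way are displayed rounded to 4 significant digits alongside each step. Each numeric step keeps full float precision end to end — every reported number sees exactly one rounding — all derived quantities (totals, six oxide percentages, net glass mass, yield, ignition loss) are recomputed starting from the weights at 250.0 t of glass in full float precision precisely as stated by the problem or answer text.
Target oxide masses per 250.0 t glass:
  Li2O: 0.6824% × 250.0 = 1.706 t
  Al2O3: 18.53% × 250.0 = 46.32 t
  ZnO: 15.03% × 250.0 = 37.58 t
  SiO2: 56.64% × 250.0 = 141.6 t
  K2O: 6.584% × 250.0 = 16.46 t
  TiO2: 2.533% × 250.0 = 6.332 t
Sums-versus-targets review on the weights just shown, versus the basis set out (delivered sums recover each target given rounding of the digits):
  Li2O: 22.54·0.07570 = 1.706 t (target 1.706 t)
  Al2O3: 127.8·0.003000 + 39.99·0.9961 + 22.54·0.2711 = 46.33 t (target 46.32 t)
  ZnO: 37.65·0.9980 = 37.57 t (target 37.58 t)
  SiO2: 127.8·0.9951 + 22.54·0.6381 = 141.6 t (target 141.6 t)
  K2O: 24.01·0.6855 = 16.46 t (target 16.46 t)
  TiO2: 6.397·0.9899 = 6.332 t (target 6.332 t)
Auditing the glass mass value: batch total minus LOI = 250.0 t (targets for the oxides total 250.0 t; with the basis standing at 250.0 t — differing by rounding only).
Batch total: Σ batch = 258.4 t; loss to ignition Σ batch·LOI = 8.430 t; as yield: glass ÷ batch → 96.74%.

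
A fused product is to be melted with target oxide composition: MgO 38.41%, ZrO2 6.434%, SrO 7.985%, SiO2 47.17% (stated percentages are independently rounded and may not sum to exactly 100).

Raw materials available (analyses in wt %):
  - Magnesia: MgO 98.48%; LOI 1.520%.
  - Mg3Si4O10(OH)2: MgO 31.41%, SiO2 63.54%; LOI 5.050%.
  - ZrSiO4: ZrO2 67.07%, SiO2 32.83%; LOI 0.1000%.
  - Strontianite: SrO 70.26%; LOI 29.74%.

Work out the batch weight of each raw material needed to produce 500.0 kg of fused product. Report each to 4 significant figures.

Each numeric step keeps exact precision end to end — mid-chain values are printed, rounded to 4 significant digits, within the worked lines; every reported value takes exactly one rounding — all derived quantities (ignition loss, the yield, the totals, glass mass, four oxide percentages) are rebuilt starting from the weights at 500.0 kg of glass in full float precision, as quoted within problem or answer.
The oxide mass targets at 500.0 kg fused product:
  MgO: 38.41% × 500.0 = 192.0 kg
  ZrO2: 6.434% × 500.0 = 32.17 kg
  SrO: 7.985% × 500.0 = 39.92 kg
  SiO2: 47.17% × 500.0 = 235.8 kg
Oxide-by-oxide audit working from each reported weight, versus the basis set out (delivered sums recover each target given rounding of the digits):
  MgO: 84.53·0.9848 + 346.4·0.3141 = 192.0 kg (target 192.0 kg)
  ZrO2: 47.96·0.6707 = 32.17 kg (target 32.17 kg)
  SrO: 56.82·0.7026 = 39.92 kg (target 39.92 kg)
  SiO2: 346.4·0.6354 + 47.96·0.3283 = 235.8 kg (target 235.8 kg)
Glass-mass bookkeeping: whole batch net of LOI = 500.0 kg (oxide target masses add up to 500.0 kg; the stated basis being 500.0 kg — differing by rounding only).
Batch grand total — Σ batch = 535.7 kg; loss to ignition Σ batch·LOI = 35.72 kg; yield: glass divided by total = 93.33%.

Batch per 500.0 kg fused product:
  Magnesia: 84.53 kg
  Mg3Si4O10(OH)2: 346.4 kg
  ZrSiO4: 47.96 kg
  Strontianite: 56.82 kg
Total batch = 535.7 kg; LOI loss = 35.72 kg; yield = 93.33%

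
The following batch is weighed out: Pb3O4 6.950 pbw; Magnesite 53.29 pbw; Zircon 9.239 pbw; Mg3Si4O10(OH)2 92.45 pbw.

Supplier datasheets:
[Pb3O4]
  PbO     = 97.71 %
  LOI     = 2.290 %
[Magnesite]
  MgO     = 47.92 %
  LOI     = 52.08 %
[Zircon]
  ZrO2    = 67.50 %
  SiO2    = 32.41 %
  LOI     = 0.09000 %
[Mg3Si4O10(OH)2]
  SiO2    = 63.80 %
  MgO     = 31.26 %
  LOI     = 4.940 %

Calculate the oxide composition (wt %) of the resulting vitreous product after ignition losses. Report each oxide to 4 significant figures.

Glass mass = 129.4 pbw (batch 161.9 − LOI 32.49).
Composition: ZrO2 4.818%, PbO 5.246%, SiO2 47.88%, MgO 42.05%

All internal work runs at exact precision at all times; in-progress results are shown rounded to 4 significant figures across the worked steps — each reported result is rounded once only — derived quantities, including glass mass, totals, four oxide percentages, yield, ignition loss, are computed from the weighed amounts for 129.4 pbw of glass in full precision as written in problem or answer.
Oxide-by-oxide delivered mass:
  ZrO2: 9.239·0.6750 = 6.236 pbw
  PbO: 6.950·0.9771 = 6.791 pbw
  SiO2: 9.239·0.3241 + 92.45·0.6380 = 61.98 pbw
  MgO: 53.29·0.4792 + 92.45·0.3126 = 54.44 pbw
LOI: 6.950·0.02290 + 53.29·0.5208 + 9.239·9.000e-04 + 92.45·0.04940 = 32.49 pbw
Net of LOI, the glass mass = 161.9 − 32.49 = 129.4 pbw (= Σ oxide masses)
each wt % is 100 × oxide ÷ glass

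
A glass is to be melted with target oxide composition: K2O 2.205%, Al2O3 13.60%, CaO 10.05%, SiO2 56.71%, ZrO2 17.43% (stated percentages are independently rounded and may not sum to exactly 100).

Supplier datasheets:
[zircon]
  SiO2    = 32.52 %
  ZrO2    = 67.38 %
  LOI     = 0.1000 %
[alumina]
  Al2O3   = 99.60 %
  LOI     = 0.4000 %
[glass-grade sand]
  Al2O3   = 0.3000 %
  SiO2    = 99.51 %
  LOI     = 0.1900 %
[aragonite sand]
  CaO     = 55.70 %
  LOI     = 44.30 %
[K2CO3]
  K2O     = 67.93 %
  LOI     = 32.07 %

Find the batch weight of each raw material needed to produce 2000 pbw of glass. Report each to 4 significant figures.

Mid-chain values are displayed (rounded to four significant digits) in the printout. Each numeric step holds full float precision through every step. Every reported result is rounded only once; derived quantities, including the yield, the totals, net glass mass, LOI, five oxide percentages, are rebuilt using the weight values per 2000 pbw of glass in exact precision, exactly as printed in the problem or the answer.
The oxide mass targets at 2000 pbw glass:
  K2O: 2.205% × 2000 = 44.10 pbw
  Al2O3: 13.60% × 2000 = 272.0 pbw
  CaO: 10.05% × 2000 = 201.0 pbw
  SiO2: 56.71% × 2000 = 1134 pbw
  ZrO2: 17.43% × 2000 = 348.6 pbw
A balance pass over the oxides, using the reported weights, versus the basis set out (summed amounts equal target values modulo rounding of the values):
  K2O: 64.92·0.6793 = 44.10 pbw (target 44.10 pbw)
  Al2O3: 270.2·0.9960 + 970.7·0.003000 = 272.0 pbw (target 272.0 pbw)
  CaO: 360.9·0.5570 = 201.0 pbw (target 201.0 pbw)
  SiO2: 517.4·0.3252 + 970.7·0.9951 = 1134 pbw (target 1134 pbw)
  ZrO2: 517.4·0.6738 = 348.6 pbw (target 348.6 pbw)
Glass-mass bookkeeping: whole batch net of LOI = 2000 pbw (summing oxide targets gives 2000 pbw; with the basis standing at 2000 pbw — a pure rounding effect).
Total batch = Σ batch = 2184 pbw; ignition loss, Σ(batch × LOI) = 184.1 pbw; the yield ratio, glass ÷ batch: 91.57%.

Batch per 2000 pbw glass:
  zircon: 517.4 pbw
  alumina: 270.2 pbw
  glass-grade sand: 970.7 pbw
  aragonite sand: 360.9 pbw
  K2CO3: 64.92 pbw
Total batch = 2184 pbw; LOI loss = 184.1 pbw; yield = 91.57%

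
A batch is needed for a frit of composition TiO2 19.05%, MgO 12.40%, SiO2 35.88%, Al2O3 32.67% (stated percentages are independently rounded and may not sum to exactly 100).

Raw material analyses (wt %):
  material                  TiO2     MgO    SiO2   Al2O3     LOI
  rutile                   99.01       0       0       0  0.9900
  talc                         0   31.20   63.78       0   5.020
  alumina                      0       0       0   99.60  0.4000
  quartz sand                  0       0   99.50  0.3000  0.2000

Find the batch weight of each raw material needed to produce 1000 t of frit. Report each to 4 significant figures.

Working values are displayed, with 4-significant-figure rounding, alongside each step — the whole derivation holds exact precision through every step. Each reported figure is rounded once only — derived quantities, which include LOI, the totals, the yield, the four compositions, glass mass, are recomputed in full precision, as set out in the question or the answer, from the weighed amounts at 1000 t of glass.
Oxide-by-oxide targets in 1000 t frit:
  TiO2: 19.05% × 1000 = 190.5 t
  MgO: 12.40% × 1000 = 124.0 t
  SiO2: 35.88% × 1000 = 358.8 t
  Al2O3: 32.67% × 1000 = 326.7 t
Sums-versus-targets review given the weights on record, on the stated basis (delivered sums recover each target exact up to rounding of places):
  TiO2: 192.4·0.9901 = 190.5 t (target 190.5 t)
  MgO: 397.4·0.3120 = 124.0 t (target 124.0 t)
  SiO2: 397.4·0.6378 + 105.8·0.9950 = 358.7 t (target 358.8 t)
  Al2O3: 327.7·0.9960 + 105.8·0.003000 = 326.7 t (target 326.7 t)
Consistency of the glass mass: net batch after ignition = 999.9 t (oxide target masses add up to 1000 t; stated basis 1000 t — differing by rounding only).
Batch total: Σ batch = 1023 t; the LOI term Σ batch·LOI equals 23.38 t; as yield: glass ÷ batch → 97.72%.

Batch per 1000 t frit:
  rutile: 192.4 t
  talc: 397.4 t
  alumina: 327.7 t
  quartz sand: 105.8 t
Total batch = 1023 t; LOI loss = 23.38 t; yield = 97.72%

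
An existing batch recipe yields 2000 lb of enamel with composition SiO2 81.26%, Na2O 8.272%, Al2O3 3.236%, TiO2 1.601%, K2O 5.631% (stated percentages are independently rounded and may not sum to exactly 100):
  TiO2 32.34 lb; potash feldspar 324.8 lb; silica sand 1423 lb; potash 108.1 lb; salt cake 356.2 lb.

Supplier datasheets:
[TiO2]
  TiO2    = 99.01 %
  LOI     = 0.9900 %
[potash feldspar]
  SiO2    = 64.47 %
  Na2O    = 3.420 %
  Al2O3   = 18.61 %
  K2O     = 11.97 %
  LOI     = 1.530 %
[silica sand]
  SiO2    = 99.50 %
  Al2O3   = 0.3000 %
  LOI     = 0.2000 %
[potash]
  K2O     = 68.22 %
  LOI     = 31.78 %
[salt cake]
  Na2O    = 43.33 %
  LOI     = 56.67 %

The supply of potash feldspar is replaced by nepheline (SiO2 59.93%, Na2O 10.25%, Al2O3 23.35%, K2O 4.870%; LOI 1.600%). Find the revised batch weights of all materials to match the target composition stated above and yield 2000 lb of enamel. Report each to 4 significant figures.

Revised batch per 2000 lb enamel:
  TiO2: 32.34 lb
  nepheline: 258.2 lb
  silica sand: 1478 lb
  potash: 146.7 lb
  salt cake: 320.7 lb
Total batch = 2236 lb; LOI loss = 235.8 lb

The intermediate values are printed, with 4-significant-figure rounding, at each printed step — each numeric step runs at full float precision through the solve; exactly one rounding is applied to every reported number — all derived quantities (five oxide percentages, the totals, LOI, yield, glass mass) are carried at exact precision starting from the weights at 2000 lb of glass, precisely as stated by either problem or answer.
Target oxide masses per 2000 lb enamel:
  SiO2: 81.26% × 2000 = 1625 lb
  Na2O: 8.272% × 2000 = 165.4 lb
  Al2O3: 3.236% × 2000 = 64.72 lb
  TiO2: 1.601% × 2000 = 32.02 lb
  K2O: 5.631% × 2000 = 112.6 lb
Balance tally, oxide-wise, given the weights on record, under the basis named above (sums match the target masses modulo rounding of the values):
  SiO2: 258.2·0.5993 + 1478·0.9950 = 1625 lb (target 1625 lb)
  Na2O: 258.2·0.1025 + 320.7·0.4333 = 165.4 lb (target 165.4 lb)
  Al2O3: 258.2·0.2335 + 1478·0.003000 = 64.72 lb (target 64.72 lb)
  TiO2: 32.34·0.9901 = 32.02 lb (target 32.02 lb)
  K2O: 258.2·0.04870 + 146.7·0.6822 = 112.7 lb (target 112.6 lb)
Glass mass check: the batch minus its LOI: 2000 lb (oxide target masses add up to 2000 lb; the stated basis being 2000 lb — any gap is answer rounding).
Whole-batch sum: Σ batch = 2236 lb; loss to ignition Σ batch·LOI = 235.8 lb; as yield: glass ÷ batch → 89.46%.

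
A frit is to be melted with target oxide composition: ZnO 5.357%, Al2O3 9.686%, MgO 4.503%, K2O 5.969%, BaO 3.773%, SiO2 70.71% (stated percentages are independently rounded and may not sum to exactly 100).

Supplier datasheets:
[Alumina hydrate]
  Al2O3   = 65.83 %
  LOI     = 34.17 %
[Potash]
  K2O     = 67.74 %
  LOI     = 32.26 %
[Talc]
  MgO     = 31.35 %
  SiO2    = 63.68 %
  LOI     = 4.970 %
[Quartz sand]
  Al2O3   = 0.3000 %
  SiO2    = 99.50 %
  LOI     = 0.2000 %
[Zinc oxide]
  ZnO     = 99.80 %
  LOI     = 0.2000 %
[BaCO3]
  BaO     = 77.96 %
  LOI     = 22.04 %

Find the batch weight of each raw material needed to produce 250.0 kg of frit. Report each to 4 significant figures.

The intermediate values appear, rounded to 4 significant figures, when written out. All internal work runs at full precision through the solve; a single rounding completes every reported value; the derived quantities (totals, the six compositions, the yield, ignition loss, net glass mass) are rebuilt in full float precision from the weighed amounts at 250.0 kg of glass, exactly as printed in the problem or the answer.
Oxide-by-oxide targets in 250.0 kg frit:
  ZnO: 5.357% × 250.0 = 13.39 kg
  Al2O3: 9.686% × 250.0 = 24.22 kg
  MgO: 4.503% × 250.0 = 11.26 kg
  K2O: 5.969% × 250.0 = 14.92 kg
  BaO: 3.773% × 250.0 = 9.432 kg
  SiO2: 70.71% × 250.0 = 176.8 kg
Checking each oxide sum using the reported weights, under the basis named above (summed amounts equal target values modulo rounding of the values):
  ZnO: 13.42·0.9980 = 13.39 kg (target 13.39 kg)
  Al2O3: 36.08·0.6583 + 154.7·0.003000 = 24.22 kg (target 24.22 kg)
  MgO: 35.91·0.3135 = 11.26 kg (target 11.26 kg)
  K2O: 22.03·0.6774 = 14.92 kg (target 14.92 kg)
  BaO: 12.10·0.7796 = 9.433 kg (target 9.432 kg)
  SiO2: 35.91·0.6368 + 154.7·0.9950 = 176.8 kg (target 176.8 kg)
Glass mass check: whole batch net of LOI = 250.0 kg (oxide target masses add up to 250.0 kg; the stated basis being 250.0 kg — differing by rounding only).
Whole-batch sum: Σ batch = 274.2 kg; Σ batch·LOI gives LOI loss = 24.22 kg; as yield: glass ÷ batch → 91.17%.

Batch per 250.0 kg frit:
  Alumina hydrate: 36.08 kg
  Potash: 22.03 kg
  Talc: 35.91 kg
  Quartz sand: 154.7 kg
  Zinc oxide: 13.42 kg
  BaCO3: 12.10 kg
Total batch = 274.2 kg; LOI loss = 24.22 kg; yield = 91.17%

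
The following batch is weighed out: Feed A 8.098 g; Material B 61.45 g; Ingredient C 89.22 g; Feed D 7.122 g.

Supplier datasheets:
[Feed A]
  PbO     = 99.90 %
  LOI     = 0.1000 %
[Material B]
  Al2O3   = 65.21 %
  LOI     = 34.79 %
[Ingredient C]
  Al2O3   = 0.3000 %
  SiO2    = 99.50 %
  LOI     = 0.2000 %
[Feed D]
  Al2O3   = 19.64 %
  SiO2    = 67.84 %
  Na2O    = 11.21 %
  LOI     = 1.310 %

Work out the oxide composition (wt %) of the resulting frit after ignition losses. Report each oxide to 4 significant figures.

Every computation maintains full float precision in every operation. Working values are rounded off to 4 significant digits as shown. Each reported number receives exactly one rounding; derived quantities (yield, totals, net glass mass, ignition loss, the four compositions) are rebuilt from the weighed amounts on 144.2 g of glass in exact precision exactly as shown in the problem or answer text.
Oxide-by-oxide delivered mass:
  PbO: 8.098·0.9990 = 8.090 g
  Al2O3: 61.45·0.6521 + 89.22·0.003000 + 7.122·0.1964 = 41.74 g
  SiO2: 89.22·0.9950 + 7.122·0.6784 = 93.61 g
  Na2O: 7.122·0.1121 = 0.7984 g
LOI: 8.098·0.001000 + 61.45·0.3479 + 89.22·0.002000 + 7.122·0.01310 = 21.66 g
Glass mass = batch − LOI = 165.9 − 21.66 = 144.2 g (the oxide masses sum to this)
each oxide over glass, ×100, is wt %

Glass mass = 144.2 g (batch 165.9 − LOI 21.66).
Composition: PbO 5.609%, Al2O3 28.94%, SiO2 64.90%, Na2O 0.5535%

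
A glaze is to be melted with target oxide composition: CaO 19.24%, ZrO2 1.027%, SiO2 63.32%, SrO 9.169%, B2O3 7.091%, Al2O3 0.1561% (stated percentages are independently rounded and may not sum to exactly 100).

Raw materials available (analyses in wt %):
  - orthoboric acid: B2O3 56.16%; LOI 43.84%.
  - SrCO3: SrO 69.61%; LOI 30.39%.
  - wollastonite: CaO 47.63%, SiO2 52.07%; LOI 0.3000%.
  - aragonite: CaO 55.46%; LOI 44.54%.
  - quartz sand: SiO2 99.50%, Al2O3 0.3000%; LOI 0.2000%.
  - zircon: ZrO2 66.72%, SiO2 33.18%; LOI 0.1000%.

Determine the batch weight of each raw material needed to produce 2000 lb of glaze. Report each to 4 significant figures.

Each numeric step keeps full float precision in all steps — in-progress results are printed, rounded to 4 significant figures, when written out — every reported number sees exactly one rounding; derived quantities are carried at exact precision (ignition loss, six oxide percentages, the totals, the yield, net glass mass) using the weight values at 2000 lb of glass as given in the problem or the answer.
Target oxide masses per 2000 lb glaze:
  CaO: 19.24% × 2000 = 384.8 lb
  ZrO2: 1.027% × 2000 = 20.54 lb
  SiO2: 63.32% × 2000 = 1266 lb
  SrO: 9.169% × 2000 = 183.4 lb
  B2O3: 7.091% × 2000 = 141.8 lb
  Al2O3: 0.1561% × 2000 = 3.122 lb
A balance pass over the oxides, using the reported weights, versus the basis set out (delivered sums recover each target up to rounding of the answer):
  CaO: 423.9·0.4763 + 329.8·0.5546 = 384.8 lb (target 384.8 lb)
  ZrO2: 30.79·0.6672 = 20.54 lb (target 20.54 lb)
  SiO2: 423.9·0.5207 + 1041·0.9950 + 30.79·0.3318 = 1267 lb (target 1266 lb)
  SrO: 263.4·0.6961 = 183.4 lb (target 183.4 lb)
  B2O3: 252.5·0.5616 = 141.8 lb (target 141.8 lb)
  Al2O3: 1041·0.003000 = 3.123 lb (target 3.122 lb)
Mass balance on the glass: total batch − LOI = 2000 lb (oxide target masses add up to 2000 lb; versus the stated basis of 2000 lb — deltas are rounding alone).
Total batch = Σ batch = 2341 lb; Σ batch·LOI gives LOI loss = 341.0 lb; yield: glass divided by total = 85.44%.

Batch per 2000 lb glaze:
  orthoboric acid: 252.5 lb
  SrCO3: 263.4 lb
  wollastonite: 423.9 lb
  aragonite: 329.8 lb
  quartz sand: 1041 lb
  zircon: 30.79 lb
Total batch = 2341 lb; LOI loss = 341.0 lb; yield = 85.44%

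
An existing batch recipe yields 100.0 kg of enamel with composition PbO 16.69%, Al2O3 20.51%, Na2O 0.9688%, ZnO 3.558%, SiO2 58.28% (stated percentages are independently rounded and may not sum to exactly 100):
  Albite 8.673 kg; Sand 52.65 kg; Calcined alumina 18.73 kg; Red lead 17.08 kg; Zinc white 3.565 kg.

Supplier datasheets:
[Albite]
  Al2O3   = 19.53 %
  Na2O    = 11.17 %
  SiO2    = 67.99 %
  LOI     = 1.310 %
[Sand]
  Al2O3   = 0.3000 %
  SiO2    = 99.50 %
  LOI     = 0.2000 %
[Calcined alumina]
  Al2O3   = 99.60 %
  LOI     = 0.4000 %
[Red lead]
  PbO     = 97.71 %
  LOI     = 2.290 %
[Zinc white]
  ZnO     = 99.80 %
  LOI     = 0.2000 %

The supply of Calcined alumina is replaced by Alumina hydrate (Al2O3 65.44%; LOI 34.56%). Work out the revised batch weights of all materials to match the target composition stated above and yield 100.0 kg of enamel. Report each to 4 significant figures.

Revised batch per 100.0 kg enamel:
  Albite: 8.673 kg
  Sand: 52.65 kg
  Alumina hydrate: 28.51 kg
  Red lead: 17.08 kg
  Zinc white: 3.565 kg
Total batch = 110.5 kg; LOI loss = 10.47 kg

Intermediates appear rounded off to 4 significant digits when written out. Every computation maintains exact precision through the solve. Exactly one rounding lands on every reported result. All derived quantities, which include five oxide percentages, LOI, the totals, net glass mass, the yield, are recomputed at full precision, exactly as shown in the problem or the answer, starting from the weights per 100.0 kg of glass.
Per-oxide target masses for 100.0 kg enamel:
  PbO: 16.69% × 100.0 = 16.69 kg
  Al2O3: 20.51% × 100.0 = 20.51 kg
  Na2O: 0.9688% × 100.0 = 0.9688 kg
  ZnO: 3.558% × 100.0 = 3.558 kg
  SiO2: 58.28% × 100.0 = 58.28 kg
Mass-balance tally per oxide working from each reported weight, versus the basis set out (target by target, the sums agree modulo rounding of the values):
  PbO: 17.08·0.9771 = 16.69 kg (target 16.69 kg)
  Al2O3: 8.673·0.1953 + 52.65·0.003000 + 28.51·0.6544 = 20.51 kg (target 20.51 kg)
  Na2O: 8.673·0.1117 = 0.9688 kg (target 0.9688 kg)
  ZnO: 3.565·0.9980 = 3.558 kg (target 3.558 kg)
  SiO2: 8.673·0.6799 + 52.65·0.9950 = 58.28 kg (target 58.28 kg)
Auditing the glass mass value: whole batch net of LOI = 100.0 kg (the Σ of target masses is 100.0 kg; basis as stated: 100.0 kg — gaps are rounding artifacts).
Whole-batch sum: Σ batch = 110.5 kg; LOI removed, Σ of batch·LOI: 10.47 kg; as yield: glass ÷ batch → 90.52%.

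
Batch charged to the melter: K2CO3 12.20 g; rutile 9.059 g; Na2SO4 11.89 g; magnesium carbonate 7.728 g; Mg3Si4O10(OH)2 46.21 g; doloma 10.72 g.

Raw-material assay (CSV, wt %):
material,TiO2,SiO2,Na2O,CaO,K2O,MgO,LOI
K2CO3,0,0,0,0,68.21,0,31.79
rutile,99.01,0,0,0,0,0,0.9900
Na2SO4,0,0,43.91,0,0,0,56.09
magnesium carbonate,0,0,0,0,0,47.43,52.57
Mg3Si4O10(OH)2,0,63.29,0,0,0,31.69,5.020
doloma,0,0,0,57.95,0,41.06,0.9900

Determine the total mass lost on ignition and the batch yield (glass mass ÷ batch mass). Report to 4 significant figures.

LOI loss = 17.13 g; glass = 80.68 g; yield = 82.49%

Rounding to four significant figures extends to each in-between result as printed — every computation holds full float precision from first step to last — every reported number takes a single rounding. The derived quantities, including ignition loss, yield, totals, six oxide percentages, glass mass, are re-derived starting from the weights for 80.68 g of glass in full precision, as set out in either problem or answer.
Material-by-material LOI:
  K2CO3: 12.20 × 0.3179 = 3.878 g
  rutile: 9.059 × 0.009900 = 0.08968 g
  Na2SO4: 11.89 × 0.5609 = 6.669 g
  magnesium carbonate: 7.728 × 0.5257 = 4.063 g
  Mg3Si4O10(OH)2: 46.21 × 0.05020 = 2.320 g
  doloma: 10.72 × 0.009900 = 0.1061 g
Total LOI = 17.13 g
Glass = batch − LOI = 97.81 − 17.13 = 80.68 g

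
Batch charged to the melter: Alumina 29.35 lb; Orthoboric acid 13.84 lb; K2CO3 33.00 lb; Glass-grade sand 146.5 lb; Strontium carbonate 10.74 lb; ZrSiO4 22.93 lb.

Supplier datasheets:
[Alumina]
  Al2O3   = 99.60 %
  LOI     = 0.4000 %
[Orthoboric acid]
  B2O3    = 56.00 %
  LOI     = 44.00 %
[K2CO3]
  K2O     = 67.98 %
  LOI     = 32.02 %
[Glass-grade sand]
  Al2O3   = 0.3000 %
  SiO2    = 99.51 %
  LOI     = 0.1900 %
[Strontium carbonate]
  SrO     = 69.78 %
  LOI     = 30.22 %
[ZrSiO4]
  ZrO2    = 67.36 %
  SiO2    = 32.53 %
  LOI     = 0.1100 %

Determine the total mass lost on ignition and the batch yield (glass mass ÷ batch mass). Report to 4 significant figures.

Working values are printed rounded off to 4 significant digits between the steps. Every computation holds exact precision all the way through. Each reported number is rounded only once; all derived quantities are rebuilt in exact precision (ignition loss, net glass mass, six oxide percentages, yield, totals) using the weight values on 236.0 lb of glass, exactly as shown in either problem or answer.
Loss on ignition, line by line:
  Alumina: 29.35 × 0.004000 = 0.1174 lb
  Orthoboric acid: 13.84 × 0.4400 = 6.090 lb
  K2CO3: 33.00 × 0.3202 = 10.57 lb
  Glass-grade sand: 146.5 × 0.001900 = 0.2783 lb
  Strontium carbonate: 10.74 × 0.3022 = 3.246 lb
  ZrSiO4: 22.93 × 0.001100 = 0.02522 lb
Total LOI = 20.32 lb
Glass = batch − LOI = 256.4 − 20.32 = 236.0 lb

LOI loss = 20.32 lb; glass = 236.0 lb; yield = 92.07%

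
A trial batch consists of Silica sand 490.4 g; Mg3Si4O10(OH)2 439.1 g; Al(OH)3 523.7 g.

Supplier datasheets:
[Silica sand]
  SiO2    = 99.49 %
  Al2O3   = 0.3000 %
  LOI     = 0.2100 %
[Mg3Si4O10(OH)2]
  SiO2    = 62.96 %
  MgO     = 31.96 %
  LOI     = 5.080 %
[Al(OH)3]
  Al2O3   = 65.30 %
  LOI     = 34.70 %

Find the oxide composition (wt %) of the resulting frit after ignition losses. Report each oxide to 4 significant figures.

Working values appear rounded to four significant digits on the page; the whole derivation keeps full precision from start to finish — every reported number is rounded only once. The derived quantities are carried at full precision (LOI, the yield, glass mass, three oxide percentages, the totals) from the batch weights on 1248 g of glass exactly as shown in the question or the answer.
Oxide-by-oxide delivered mass:
  SiO2: 490.4·0.9949 + 439.1·0.6296 = 764.4 g
  MgO: 439.1·0.3196 = 140.3 g
  Al2O3: 490.4·0.003000 + 523.7·0.6530 = 343.4 g
LOI: 490.4·0.002100 + 439.1·0.05080 + 523.7·0.3470 = 205.1 g
Glass = total batch minus LOI = 1453 − 205.1 = 1248 g (matching Σ of the oxides)
wt %: oxide over glass, times 100

Glass mass = 1248 g (batch 1453 − LOI 205.1).
Composition: SiO2 61.24%, MgO 11.24%, Al2O3 27.52%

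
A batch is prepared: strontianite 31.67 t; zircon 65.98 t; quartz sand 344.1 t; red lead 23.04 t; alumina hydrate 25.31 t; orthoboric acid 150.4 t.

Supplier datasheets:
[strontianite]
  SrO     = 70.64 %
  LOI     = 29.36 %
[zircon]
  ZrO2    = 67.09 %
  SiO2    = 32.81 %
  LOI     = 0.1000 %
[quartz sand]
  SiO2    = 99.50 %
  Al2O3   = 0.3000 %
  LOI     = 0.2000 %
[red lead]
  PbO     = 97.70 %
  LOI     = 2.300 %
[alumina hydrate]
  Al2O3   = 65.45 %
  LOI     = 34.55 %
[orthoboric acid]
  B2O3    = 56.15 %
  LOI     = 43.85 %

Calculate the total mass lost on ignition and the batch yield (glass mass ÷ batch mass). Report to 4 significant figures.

Intermediates are printed with 4-significant-digit rounding in the printout. All internal work maintains full precision from start to finish — exactly one rounding lands on every reported value — the derived quantities (six oxide percentages, net glass mass, the totals, LOI, yield) are recomputed starting from the weights at 555.2 t of glass in exact precision, as they appear in problem or answer.
Per-material ignition loss:
  strontianite: 31.67 × 0.2936 = 9.298 t
  zircon: 65.98 × 0.001000 = 0.06598 t
  quartz sand: 344.1 × 0.002000 = 0.6882 t
  red lead: 23.04 × 0.02300 = 0.5299 t
  alumina hydrate: 25.31 × 0.3455 = 8.745 t
  orthoboric acid: 150.4 × 0.4385 = 65.95 t
Total LOI = 85.28 t
Glass = batch − LOI = 640.5 − 85.28 = 555.2 t

LOI loss = 85.28 t; glass = 555.2 t; yield = 86.69%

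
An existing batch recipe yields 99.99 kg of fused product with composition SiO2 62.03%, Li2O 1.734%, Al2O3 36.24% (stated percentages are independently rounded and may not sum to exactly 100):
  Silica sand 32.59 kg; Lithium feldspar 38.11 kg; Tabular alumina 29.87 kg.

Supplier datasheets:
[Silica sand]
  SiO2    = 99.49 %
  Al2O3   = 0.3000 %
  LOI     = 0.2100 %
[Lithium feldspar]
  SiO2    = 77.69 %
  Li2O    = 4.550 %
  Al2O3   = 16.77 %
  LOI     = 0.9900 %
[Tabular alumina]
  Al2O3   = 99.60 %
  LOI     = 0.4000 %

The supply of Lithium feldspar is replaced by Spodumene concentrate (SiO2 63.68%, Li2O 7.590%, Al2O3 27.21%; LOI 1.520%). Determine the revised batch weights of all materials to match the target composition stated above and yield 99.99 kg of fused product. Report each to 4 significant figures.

Revised batch per 99.99 kg fused product:
  Silica sand: 47.72 kg
  Spodumene concentrate: 22.84 kg
  Tabular alumina: 30.00 kg
Total batch = 100.6 kg; LOI loss = 0.5674 kg

The intermediate values appear (rounded to four significant digits) on the page; every computation runs at full float precision at all times. Each reported figure takes a single rounding — the derived quantities (the totals, LOI, net glass mass, the yield, three oxide percentages) are recomputed using the weight values per 99.99 kg of glass in full precision as given in either problem or answer.
Target oxide masses per 99.99 kg fused product:
  SiO2: 62.03% × 99.99 = 62.02 kg
  Li2O: 1.734% × 99.99 = 1.734 kg
  Al2O3: 36.24% × 99.99 = 36.24 kg
Oxide-by-oxide audit given the weights on record, per the basis as stated (oxide sums agree with the targets inside rounding margins):
  SiO2: 47.72·0.9949 + 22.84·0.6368 = 62.02 kg (target 62.02 kg)
  Li2O: 22.84·0.07590 = 1.734 kg (target 1.734 kg)
  Al2O3: 47.72·0.003000 + 22.84·0.2721 + 30.00·0.9960 = 36.24 kg (target 36.24 kg)
Consistency of the glass mass: the batch minus its LOI: 99.99 kg (the Σ of target masses is 99.99 kg; versus the stated basis of 99.99 kg — differing by rounding only).
Summing the batch: Σ batch = 100.6 kg; LOI loss = Σ batch·LOI = 0.5674 kg; as yield: glass ÷ batch → 99.44%.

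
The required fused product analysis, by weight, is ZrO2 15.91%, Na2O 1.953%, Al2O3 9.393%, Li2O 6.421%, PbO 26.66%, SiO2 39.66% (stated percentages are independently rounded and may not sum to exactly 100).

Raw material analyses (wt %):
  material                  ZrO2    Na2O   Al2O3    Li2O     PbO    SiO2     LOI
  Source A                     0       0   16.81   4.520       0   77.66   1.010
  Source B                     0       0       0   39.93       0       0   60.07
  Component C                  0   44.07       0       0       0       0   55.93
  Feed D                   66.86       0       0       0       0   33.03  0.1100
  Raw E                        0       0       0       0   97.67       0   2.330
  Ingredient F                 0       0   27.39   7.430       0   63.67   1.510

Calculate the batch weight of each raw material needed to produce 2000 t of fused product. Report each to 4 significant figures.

Values along the way appear rounded to 4 significant figures. All arithmetic holds full float precision at all times; every reported number receives exactly one rounding; the derived quantities (ignition loss, yield, net glass mass, six oxide percentages, the totals) are carried in exact precision using the weight values per 2000 t of glass, exactly as shown in question or answer.
Target oxide masses per 2000 t fused product:
  ZrO2: 15.91% × 2000 = 318.2 t
  Na2O: 1.953% × 2000 = 39.06 t
  Al2O3: 9.393% × 2000 = 187.9 t
  Li2O: 6.421% × 2000 = 128.4 t
  PbO: 26.66% × 2000 = 533.2 t
  SiO2: 39.66% × 2000 = 793.2 t
Oxide-by-oxide audit with the batch weights as given, relative to the basis at hand (sum by sum, the targets are met up to rounding of the answer):
  ZrO2: 475.9·0.6686 = 318.2 t (target 318.2 t)
  Na2O: 88.63·0.4407 = 39.06 t (target 39.06 t)
  Al2O3: 516.6·0.1681 + 368.8·0.2739 = 187.9 t (target 187.9 t)
  Li2O: 516.6·0.04520 + 194.5·0.3993 + 368.8·0.07430 = 128.4 t (target 128.4 t)
  PbO: 545.9·0.9767 = 533.2 t (target 533.2 t)
  SiO2: 516.6·0.7766 + 475.9·0.3303 + 368.8·0.6367 = 793.2 t (target 793.2 t)
Mass balance on the glass: Σ batch − LOI loss = 2000 t (per-oxide target masses sum to 2000 t; with the basis standing at 2000 t — any gap is answer rounding).
Summing the batch: Σ batch = 2190 t; Σ batch·LOI gives LOI loss = 190.4 t; as yield: glass ÷ batch → 91.31%.

Batch per 2000 t fused product:
  Source A: 516.6 t
  Source B: 194.5 t
  Component C: 88.63 t
  Feed D: 475.9 t
  Raw E: 545.9 t
  Ingredient F: 368.8 t
Total batch = 2190 t; LOI loss = 190.4 t; yield = 91.31%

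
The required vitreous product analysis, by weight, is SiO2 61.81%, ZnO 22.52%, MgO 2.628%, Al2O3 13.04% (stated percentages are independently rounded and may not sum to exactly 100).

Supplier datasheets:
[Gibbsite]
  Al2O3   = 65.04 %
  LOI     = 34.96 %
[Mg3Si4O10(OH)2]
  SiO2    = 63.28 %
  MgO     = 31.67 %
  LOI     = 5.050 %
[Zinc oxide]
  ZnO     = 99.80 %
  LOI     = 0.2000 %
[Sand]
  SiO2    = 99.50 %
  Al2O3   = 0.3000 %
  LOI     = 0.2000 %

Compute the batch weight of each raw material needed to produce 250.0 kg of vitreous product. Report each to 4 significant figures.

Batch per 250.0 kg vitreous product:
  Gibbsite: 49.47 kg
  Mg3Si4O10(OH)2: 20.75 kg
  Zinc oxide: 56.41 kg
  Sand: 142.1 kg
Total batch = 268.7 kg; LOI loss = 18.74 kg; yield = 93.03%

All internal work maintains full float precision in all steps; in-progress results are shown, with 4-significant-figure rounding, between the steps; each reported result takes a single rounding. The derived quantities, which include net glass mass, ignition loss, yield, totals, the four compositions, are carried in full precision, as written in the problem or answer text, using the weight values per 250.0 kg of glass.
Target masses of each oxide per 250.0 kg vitreous product:
  SiO2: 61.81% × 250.0 = 154.5 kg
  ZnO: 22.52% × 250.0 = 56.30 kg
  MgO: 2.628% × 250.0 = 6.570 kg
  Al2O3: 13.04% × 250.0 = 32.60 kg
Oxide-by-oxide audit from the weights as reported, per the basis as stated (oxide sums agree with the targets within answer rounding):
  SiO2: 20.75·0.6328 + 142.1·0.9950 = 154.5 kg (target 154.5 kg)
  ZnO: 56.41·0.9980 = 56.30 kg (target 56.30 kg)
  MgO: 20.75·0.3167 = 6.572 kg (target 6.570 kg)
  Al2O3: 49.47·0.6504 + 142.1·0.003000 = 32.60 kg (target 32.60 kg)
The glass-mass cross-check: total charge less LOI = 250.0 kg (oxide target masses add up to 250.0 kg; basis as stated: 250.0 kg — any gap is answer rounding).
Total batch = Σ batch = 268.7 kg; loss to ignition Σ batch·LOI = 18.74 kg; yield: glass divided by total = 93.03%.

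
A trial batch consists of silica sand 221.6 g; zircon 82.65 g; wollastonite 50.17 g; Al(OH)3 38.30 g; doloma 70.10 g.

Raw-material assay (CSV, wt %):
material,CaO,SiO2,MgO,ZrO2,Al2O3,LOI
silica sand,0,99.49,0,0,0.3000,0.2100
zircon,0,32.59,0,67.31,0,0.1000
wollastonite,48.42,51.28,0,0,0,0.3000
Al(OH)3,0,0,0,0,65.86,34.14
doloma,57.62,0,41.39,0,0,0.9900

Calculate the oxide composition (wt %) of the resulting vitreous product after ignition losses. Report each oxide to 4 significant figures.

Intermediates are displayed rounded to four significant digits when written out; all arithmetic holds full precision through every step. A single rounding produces every reported figure; derived quantities are re-derived in full float precision (yield, the totals, net glass mass, the five compositions, ignition loss) from the batch weights for 448.4 g of glass, exactly as printed in either problem or answer.
Delivered oxide masses:
  CaO: 50.17·0.4842 + 70.10·0.5762 = 64.68 g
  SiO2: 221.6·0.9949 + 82.65·0.3259 + 50.17·0.5128 = 273.1 g
  MgO: 70.10·0.4139 = 29.01 g
  ZrO2: 82.65·0.6731 = 55.63 g
  Al2O3: 221.6·0.003000 + 38.30·0.6586 = 25.89 g
LOI: 221.6·0.002100 + 82.65·0.001000 + 50.17·0.003000 + 38.30·0.3414 + 70.10·0.009900 = 14.47 g
batch − LOI leaves glass = 462.8 − 14.47 = 448.4 g (matching Σ of the oxides)
each wt % is 100 × oxide ÷ glass

Glass mass = 448.4 g (batch 462.8 − LOI 14.47).
Composition: CaO 14.43%, SiO2 60.92%, MgO 6.471%, ZrO2 12.41%, Al2O3 5.774%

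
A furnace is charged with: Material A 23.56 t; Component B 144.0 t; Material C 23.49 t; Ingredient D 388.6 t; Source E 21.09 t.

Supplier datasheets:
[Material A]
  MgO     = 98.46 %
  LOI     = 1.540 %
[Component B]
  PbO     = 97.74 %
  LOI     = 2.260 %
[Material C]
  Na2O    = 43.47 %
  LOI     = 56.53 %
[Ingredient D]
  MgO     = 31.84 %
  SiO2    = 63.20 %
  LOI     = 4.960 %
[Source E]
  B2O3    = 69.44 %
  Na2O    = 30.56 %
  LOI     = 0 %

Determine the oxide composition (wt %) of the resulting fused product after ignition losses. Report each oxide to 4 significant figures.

Glass mass = 564.6 t (batch 600.7 − LOI 36.17).
Composition: B2O3 2.594%, PbO 24.93%, MgO 26.02%, Na2O 2.950%, SiO2 43.50%

Mid-chain values are printed, rounded to four significant digits, when written out. All arithmetic carries full float precision throughout; each reported figure is rounded exactly once — the derived quantities are re-derived at full precision (the totals, ignition loss, glass mass, five oxide percentages, yield) using the weight values per 564.6 t of glass as they appear in the problem or the answer.
Oxide masses out of the charge:
  B2O3: 21.09·0.6944 = 14.64 t
  PbO: 144.0·0.9774 = 140.7 t
  MgO: 23.56·0.9846 + 388.6·0.3184 = 146.9 t
  Na2O: 23.49·0.4347 + 21.09·0.3056 = 16.66 t
  SiO2: 388.6·0.6320 = 245.6 t
LOI: 23.56·0.01540 + 144.0·0.02260 + 23.49·0.5653 + 388.6·0.04960 = 36.17 t
The glass mass, total less LOI, = 600.7 − 36.17 = 564.6 t (matching Σ of the oxides)
percent by weight: oxide/glass ×100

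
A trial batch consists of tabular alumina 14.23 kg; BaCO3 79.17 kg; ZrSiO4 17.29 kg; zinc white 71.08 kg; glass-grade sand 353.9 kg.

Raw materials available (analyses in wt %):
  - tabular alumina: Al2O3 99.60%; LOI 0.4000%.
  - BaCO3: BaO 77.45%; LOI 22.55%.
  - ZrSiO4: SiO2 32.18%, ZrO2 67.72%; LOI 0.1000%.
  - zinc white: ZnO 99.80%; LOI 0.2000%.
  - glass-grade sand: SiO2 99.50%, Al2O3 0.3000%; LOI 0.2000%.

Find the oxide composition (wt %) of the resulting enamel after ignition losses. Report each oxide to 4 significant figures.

Glass mass = 516.9 kg (batch 535.7 − LOI 18.78).
Composition: SiO2 69.20%, ZrO2 2.265%, ZnO 13.72%, BaO 11.86%, Al2O3 2.947%

Intermediates are printed, rounded to 4 significant digits, across the worked steps. The whole derivation runs at full precision at every stage; every reported value carries a single rounding; all derived quantities, including net glass mass, LOI, five oxide percentages, totals, the yield, are re-derived starting from the weights for 516.9 kg of glass in full precision, as written in the problem or the answer.
What the batch supplies per oxide:
  SiO2: 17.29·0.3218 + 353.9·0.9950 = 357.7 kg
  ZrO2: 17.29·0.6772 = 11.71 kg
  ZnO: 71.08·0.9980 = 70.94 kg
  BaO: 79.17·0.7745 = 61.32 kg
  Al2O3: 14.23·0.9960 + 353.9·0.003000 = 15.23 kg
LOI: 14.23·0.004000 + 79.17·0.2255 + 17.29·0.001000 + 71.08·0.002000 + 353.9·0.002000 = 18.78 kg
Glass = total batch minus LOI = 535.7 − 18.78 = 516.9 kg (equal to the oxide-mass sum)
wt %: oxide over glass, times 100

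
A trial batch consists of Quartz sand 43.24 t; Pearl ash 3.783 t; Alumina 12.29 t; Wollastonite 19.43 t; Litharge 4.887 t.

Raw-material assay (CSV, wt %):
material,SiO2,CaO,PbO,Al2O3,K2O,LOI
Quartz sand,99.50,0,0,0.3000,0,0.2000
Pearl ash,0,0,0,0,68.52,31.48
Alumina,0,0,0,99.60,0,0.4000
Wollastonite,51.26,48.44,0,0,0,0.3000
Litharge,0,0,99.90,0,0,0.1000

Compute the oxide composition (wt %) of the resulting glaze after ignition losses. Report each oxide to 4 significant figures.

Glass mass = 82.24 t (batch 83.63 − LOI 1.390).
Composition: SiO2 64.43%, CaO 11.44%, PbO 5.936%, Al2O3 15.04%, K2O 3.152%

Working values are printed, with 4-significant-digit rounding, as written. All internal work carries exact precision from first step to last — each reported result takes exactly one rounding. The derived quantities, which include yield, totals, five oxide percentages, LOI, net glass mass, are computed at exact precision, as quoted within either problem or answer, using the weight values on 82.24 t of glass.
What the batch supplies per oxide:
  SiO2: 43.24·0.9950 + 19.43·0.5126 = 52.98 t
  CaO: 19.43·0.4844 = 9.412 t
  PbO: 4.887·0.9990 = 4.882 t
  Al2O3: 43.24·0.003000 + 12.29·0.9960 = 12.37 t
  K2O: 3.783·0.6852 = 2.592 t
LOI: 43.24·0.002000 + 3.783·0.3148 + 12.29·0.004000 + 19.43·0.003000 + 4.887·0.001000 = 1.390 t
Glass = total batch minus LOI = 83.63 − 1.390 = 82.24 t (the oxide masses sum to this)
percent by weight: oxide/glass ×100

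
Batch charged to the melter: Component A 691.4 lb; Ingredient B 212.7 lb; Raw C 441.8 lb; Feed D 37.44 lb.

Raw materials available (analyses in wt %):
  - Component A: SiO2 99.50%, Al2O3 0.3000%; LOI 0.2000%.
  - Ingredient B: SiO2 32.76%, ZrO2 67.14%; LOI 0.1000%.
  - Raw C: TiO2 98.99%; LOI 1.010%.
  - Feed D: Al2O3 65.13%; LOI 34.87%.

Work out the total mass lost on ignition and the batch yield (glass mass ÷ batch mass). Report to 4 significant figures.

LOI loss = 19.11 lb; glass = 1364 lb; yield = 98.62%

The intermediate values are printed (rounded to four significant digits) at each printed step — every computation carries exact precision in every operation. Exactly one rounding goes into each reported value — all derived quantities, including ignition loss, yield, the four compositions, the totals, glass mass, are rebuilt from the weighed amounts for 1364 lb of glass in full float precision as quoted within the problem or answer text.
Material-by-material LOI:
  Component A: 691.4 × 0.002000 = 1.383 lb
  Ingredient B: 212.7 × 0.001000 = 0.2127 lb
  Raw C: 441.8 × 0.01010 = 4.462 lb
  Feed D: 37.44 × 0.3487 = 13.06 lb
Total LOI = 19.11 lb
Glass = batch − LOI = 1383 − 19.11 = 1364 lb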